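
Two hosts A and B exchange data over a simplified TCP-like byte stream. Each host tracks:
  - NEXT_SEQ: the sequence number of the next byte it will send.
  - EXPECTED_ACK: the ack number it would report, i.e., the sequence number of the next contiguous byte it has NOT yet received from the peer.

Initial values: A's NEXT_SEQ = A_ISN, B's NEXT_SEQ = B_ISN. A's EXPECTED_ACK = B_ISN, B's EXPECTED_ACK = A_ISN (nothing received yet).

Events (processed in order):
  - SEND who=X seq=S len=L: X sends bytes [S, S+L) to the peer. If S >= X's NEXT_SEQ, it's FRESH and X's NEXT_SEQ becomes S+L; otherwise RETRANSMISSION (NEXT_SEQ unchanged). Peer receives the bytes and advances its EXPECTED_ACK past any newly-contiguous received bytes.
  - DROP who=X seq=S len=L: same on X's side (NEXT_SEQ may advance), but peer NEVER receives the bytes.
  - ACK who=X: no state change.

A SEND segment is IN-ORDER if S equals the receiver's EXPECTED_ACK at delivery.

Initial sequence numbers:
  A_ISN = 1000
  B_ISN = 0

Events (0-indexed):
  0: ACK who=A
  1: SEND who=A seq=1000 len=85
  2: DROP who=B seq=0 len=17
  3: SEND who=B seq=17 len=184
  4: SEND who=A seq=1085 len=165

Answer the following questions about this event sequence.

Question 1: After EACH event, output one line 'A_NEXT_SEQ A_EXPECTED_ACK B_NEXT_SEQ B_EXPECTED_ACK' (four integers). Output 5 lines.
1000 0 0 1000
1085 0 0 1085
1085 0 17 1085
1085 0 201 1085
1250 0 201 1250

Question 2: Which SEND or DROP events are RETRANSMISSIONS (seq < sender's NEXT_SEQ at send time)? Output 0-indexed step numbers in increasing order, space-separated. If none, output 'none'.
Step 1: SEND seq=1000 -> fresh
Step 2: DROP seq=0 -> fresh
Step 3: SEND seq=17 -> fresh
Step 4: SEND seq=1085 -> fresh

Answer: none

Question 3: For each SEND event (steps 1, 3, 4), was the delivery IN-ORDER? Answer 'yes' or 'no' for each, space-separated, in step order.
Answer: yes no yes

Derivation:
Step 1: SEND seq=1000 -> in-order
Step 3: SEND seq=17 -> out-of-order
Step 4: SEND seq=1085 -> in-order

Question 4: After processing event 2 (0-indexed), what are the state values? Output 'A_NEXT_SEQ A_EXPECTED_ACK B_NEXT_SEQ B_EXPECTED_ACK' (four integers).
After event 0: A_seq=1000 A_ack=0 B_seq=0 B_ack=1000
After event 1: A_seq=1085 A_ack=0 B_seq=0 B_ack=1085
After event 2: A_seq=1085 A_ack=0 B_seq=17 B_ack=1085

1085 0 17 1085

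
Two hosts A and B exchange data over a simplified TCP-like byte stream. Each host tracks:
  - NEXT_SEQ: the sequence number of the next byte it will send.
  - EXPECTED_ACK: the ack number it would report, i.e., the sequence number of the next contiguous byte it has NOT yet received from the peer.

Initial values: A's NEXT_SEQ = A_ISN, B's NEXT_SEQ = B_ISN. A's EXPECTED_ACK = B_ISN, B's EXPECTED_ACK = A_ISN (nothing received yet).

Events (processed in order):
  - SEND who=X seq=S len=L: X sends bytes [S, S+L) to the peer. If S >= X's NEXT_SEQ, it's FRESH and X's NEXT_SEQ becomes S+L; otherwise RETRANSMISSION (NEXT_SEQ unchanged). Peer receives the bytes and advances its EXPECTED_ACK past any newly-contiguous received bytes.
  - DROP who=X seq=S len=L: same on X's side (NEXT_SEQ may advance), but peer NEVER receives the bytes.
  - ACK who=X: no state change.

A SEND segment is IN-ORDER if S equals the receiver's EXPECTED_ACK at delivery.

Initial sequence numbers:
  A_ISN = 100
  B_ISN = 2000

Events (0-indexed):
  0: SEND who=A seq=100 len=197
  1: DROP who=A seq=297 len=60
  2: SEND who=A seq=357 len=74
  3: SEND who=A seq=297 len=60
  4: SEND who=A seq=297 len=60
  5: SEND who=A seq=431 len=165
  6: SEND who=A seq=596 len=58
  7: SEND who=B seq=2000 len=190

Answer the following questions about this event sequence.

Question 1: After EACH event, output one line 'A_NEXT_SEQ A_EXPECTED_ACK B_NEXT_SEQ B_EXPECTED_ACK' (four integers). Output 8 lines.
297 2000 2000 297
357 2000 2000 297
431 2000 2000 297
431 2000 2000 431
431 2000 2000 431
596 2000 2000 596
654 2000 2000 654
654 2190 2190 654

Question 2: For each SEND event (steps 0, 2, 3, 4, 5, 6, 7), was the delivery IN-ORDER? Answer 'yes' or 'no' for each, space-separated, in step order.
Answer: yes no yes no yes yes yes

Derivation:
Step 0: SEND seq=100 -> in-order
Step 2: SEND seq=357 -> out-of-order
Step 3: SEND seq=297 -> in-order
Step 4: SEND seq=297 -> out-of-order
Step 5: SEND seq=431 -> in-order
Step 6: SEND seq=596 -> in-order
Step 7: SEND seq=2000 -> in-order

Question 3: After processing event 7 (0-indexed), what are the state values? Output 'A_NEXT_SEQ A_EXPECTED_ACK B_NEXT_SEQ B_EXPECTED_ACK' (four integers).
After event 0: A_seq=297 A_ack=2000 B_seq=2000 B_ack=297
After event 1: A_seq=357 A_ack=2000 B_seq=2000 B_ack=297
After event 2: A_seq=431 A_ack=2000 B_seq=2000 B_ack=297
After event 3: A_seq=431 A_ack=2000 B_seq=2000 B_ack=431
After event 4: A_seq=431 A_ack=2000 B_seq=2000 B_ack=431
After event 5: A_seq=596 A_ack=2000 B_seq=2000 B_ack=596
After event 6: A_seq=654 A_ack=2000 B_seq=2000 B_ack=654
After event 7: A_seq=654 A_ack=2190 B_seq=2190 B_ack=654

654 2190 2190 654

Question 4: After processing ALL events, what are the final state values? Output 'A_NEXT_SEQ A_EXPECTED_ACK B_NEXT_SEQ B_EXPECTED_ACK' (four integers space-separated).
Answer: 654 2190 2190 654

Derivation:
After event 0: A_seq=297 A_ack=2000 B_seq=2000 B_ack=297
After event 1: A_seq=357 A_ack=2000 B_seq=2000 B_ack=297
After event 2: A_seq=431 A_ack=2000 B_seq=2000 B_ack=297
After event 3: A_seq=431 A_ack=2000 B_seq=2000 B_ack=431
After event 4: A_seq=431 A_ack=2000 B_seq=2000 B_ack=431
After event 5: A_seq=596 A_ack=2000 B_seq=2000 B_ack=596
After event 6: A_seq=654 A_ack=2000 B_seq=2000 B_ack=654
After event 7: A_seq=654 A_ack=2190 B_seq=2190 B_ack=654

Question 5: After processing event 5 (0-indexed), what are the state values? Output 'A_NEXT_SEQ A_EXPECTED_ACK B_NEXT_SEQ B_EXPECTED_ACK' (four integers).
After event 0: A_seq=297 A_ack=2000 B_seq=2000 B_ack=297
After event 1: A_seq=357 A_ack=2000 B_seq=2000 B_ack=297
After event 2: A_seq=431 A_ack=2000 B_seq=2000 B_ack=297
After event 3: A_seq=431 A_ack=2000 B_seq=2000 B_ack=431
After event 4: A_seq=431 A_ack=2000 B_seq=2000 B_ack=431
After event 5: A_seq=596 A_ack=2000 B_seq=2000 B_ack=596

596 2000 2000 596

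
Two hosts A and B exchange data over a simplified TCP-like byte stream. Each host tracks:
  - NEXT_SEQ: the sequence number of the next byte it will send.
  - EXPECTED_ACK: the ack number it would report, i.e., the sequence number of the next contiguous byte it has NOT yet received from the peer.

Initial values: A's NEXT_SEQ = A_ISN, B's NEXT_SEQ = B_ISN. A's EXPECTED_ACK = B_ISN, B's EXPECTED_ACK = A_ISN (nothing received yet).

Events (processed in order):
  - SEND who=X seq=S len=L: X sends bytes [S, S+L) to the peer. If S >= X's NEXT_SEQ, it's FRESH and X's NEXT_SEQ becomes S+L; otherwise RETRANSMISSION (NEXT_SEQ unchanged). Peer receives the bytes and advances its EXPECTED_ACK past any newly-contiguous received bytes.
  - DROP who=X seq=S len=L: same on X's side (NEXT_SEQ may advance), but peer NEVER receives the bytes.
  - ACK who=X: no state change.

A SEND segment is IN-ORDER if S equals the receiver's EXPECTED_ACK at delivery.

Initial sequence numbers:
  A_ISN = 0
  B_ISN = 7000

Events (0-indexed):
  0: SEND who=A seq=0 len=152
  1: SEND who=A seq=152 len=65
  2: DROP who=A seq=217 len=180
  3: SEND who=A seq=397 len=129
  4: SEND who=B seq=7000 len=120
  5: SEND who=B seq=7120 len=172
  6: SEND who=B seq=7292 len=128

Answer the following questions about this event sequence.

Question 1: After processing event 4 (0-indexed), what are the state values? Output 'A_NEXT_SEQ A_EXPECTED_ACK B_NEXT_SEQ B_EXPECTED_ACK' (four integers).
After event 0: A_seq=152 A_ack=7000 B_seq=7000 B_ack=152
After event 1: A_seq=217 A_ack=7000 B_seq=7000 B_ack=217
After event 2: A_seq=397 A_ack=7000 B_seq=7000 B_ack=217
After event 3: A_seq=526 A_ack=7000 B_seq=7000 B_ack=217
After event 4: A_seq=526 A_ack=7120 B_seq=7120 B_ack=217

526 7120 7120 217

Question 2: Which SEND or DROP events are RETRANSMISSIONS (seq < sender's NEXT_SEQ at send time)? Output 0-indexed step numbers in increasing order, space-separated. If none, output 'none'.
Step 0: SEND seq=0 -> fresh
Step 1: SEND seq=152 -> fresh
Step 2: DROP seq=217 -> fresh
Step 3: SEND seq=397 -> fresh
Step 4: SEND seq=7000 -> fresh
Step 5: SEND seq=7120 -> fresh
Step 6: SEND seq=7292 -> fresh

Answer: none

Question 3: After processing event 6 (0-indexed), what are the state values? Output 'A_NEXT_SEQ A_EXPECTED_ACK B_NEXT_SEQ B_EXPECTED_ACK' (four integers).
After event 0: A_seq=152 A_ack=7000 B_seq=7000 B_ack=152
After event 1: A_seq=217 A_ack=7000 B_seq=7000 B_ack=217
After event 2: A_seq=397 A_ack=7000 B_seq=7000 B_ack=217
After event 3: A_seq=526 A_ack=7000 B_seq=7000 B_ack=217
After event 4: A_seq=526 A_ack=7120 B_seq=7120 B_ack=217
After event 5: A_seq=526 A_ack=7292 B_seq=7292 B_ack=217
After event 6: A_seq=526 A_ack=7420 B_seq=7420 B_ack=217

526 7420 7420 217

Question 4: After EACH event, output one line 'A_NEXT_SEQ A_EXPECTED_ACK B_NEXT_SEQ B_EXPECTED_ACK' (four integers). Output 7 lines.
152 7000 7000 152
217 7000 7000 217
397 7000 7000 217
526 7000 7000 217
526 7120 7120 217
526 7292 7292 217
526 7420 7420 217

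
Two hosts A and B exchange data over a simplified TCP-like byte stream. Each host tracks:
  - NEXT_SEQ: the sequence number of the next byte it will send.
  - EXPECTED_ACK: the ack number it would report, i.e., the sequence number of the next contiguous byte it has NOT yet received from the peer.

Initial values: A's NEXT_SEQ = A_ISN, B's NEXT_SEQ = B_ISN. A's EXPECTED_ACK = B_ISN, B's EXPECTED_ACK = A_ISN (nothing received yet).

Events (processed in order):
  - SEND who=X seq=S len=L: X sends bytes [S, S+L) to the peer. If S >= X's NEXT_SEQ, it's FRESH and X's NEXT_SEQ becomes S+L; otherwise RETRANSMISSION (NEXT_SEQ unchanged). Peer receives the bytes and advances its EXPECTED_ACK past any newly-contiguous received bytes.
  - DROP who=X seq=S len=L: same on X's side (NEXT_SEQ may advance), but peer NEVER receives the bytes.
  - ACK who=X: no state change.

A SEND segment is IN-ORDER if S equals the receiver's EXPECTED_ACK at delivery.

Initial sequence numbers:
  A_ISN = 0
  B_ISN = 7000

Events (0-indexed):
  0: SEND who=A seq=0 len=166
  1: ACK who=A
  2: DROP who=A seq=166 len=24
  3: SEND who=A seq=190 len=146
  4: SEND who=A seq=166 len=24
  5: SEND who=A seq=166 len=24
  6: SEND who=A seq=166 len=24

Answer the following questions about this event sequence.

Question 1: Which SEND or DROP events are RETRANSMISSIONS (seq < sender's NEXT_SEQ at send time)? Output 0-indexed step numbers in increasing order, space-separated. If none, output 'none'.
Step 0: SEND seq=0 -> fresh
Step 2: DROP seq=166 -> fresh
Step 3: SEND seq=190 -> fresh
Step 4: SEND seq=166 -> retransmit
Step 5: SEND seq=166 -> retransmit
Step 6: SEND seq=166 -> retransmit

Answer: 4 5 6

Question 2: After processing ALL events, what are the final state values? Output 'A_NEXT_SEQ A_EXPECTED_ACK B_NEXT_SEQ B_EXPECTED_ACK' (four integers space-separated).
Answer: 336 7000 7000 336

Derivation:
After event 0: A_seq=166 A_ack=7000 B_seq=7000 B_ack=166
After event 1: A_seq=166 A_ack=7000 B_seq=7000 B_ack=166
After event 2: A_seq=190 A_ack=7000 B_seq=7000 B_ack=166
After event 3: A_seq=336 A_ack=7000 B_seq=7000 B_ack=166
After event 4: A_seq=336 A_ack=7000 B_seq=7000 B_ack=336
After event 5: A_seq=336 A_ack=7000 B_seq=7000 B_ack=336
After event 6: A_seq=336 A_ack=7000 B_seq=7000 B_ack=336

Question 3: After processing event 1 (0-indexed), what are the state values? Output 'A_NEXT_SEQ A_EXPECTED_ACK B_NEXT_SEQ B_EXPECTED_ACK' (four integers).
After event 0: A_seq=166 A_ack=7000 B_seq=7000 B_ack=166
After event 1: A_seq=166 A_ack=7000 B_seq=7000 B_ack=166

166 7000 7000 166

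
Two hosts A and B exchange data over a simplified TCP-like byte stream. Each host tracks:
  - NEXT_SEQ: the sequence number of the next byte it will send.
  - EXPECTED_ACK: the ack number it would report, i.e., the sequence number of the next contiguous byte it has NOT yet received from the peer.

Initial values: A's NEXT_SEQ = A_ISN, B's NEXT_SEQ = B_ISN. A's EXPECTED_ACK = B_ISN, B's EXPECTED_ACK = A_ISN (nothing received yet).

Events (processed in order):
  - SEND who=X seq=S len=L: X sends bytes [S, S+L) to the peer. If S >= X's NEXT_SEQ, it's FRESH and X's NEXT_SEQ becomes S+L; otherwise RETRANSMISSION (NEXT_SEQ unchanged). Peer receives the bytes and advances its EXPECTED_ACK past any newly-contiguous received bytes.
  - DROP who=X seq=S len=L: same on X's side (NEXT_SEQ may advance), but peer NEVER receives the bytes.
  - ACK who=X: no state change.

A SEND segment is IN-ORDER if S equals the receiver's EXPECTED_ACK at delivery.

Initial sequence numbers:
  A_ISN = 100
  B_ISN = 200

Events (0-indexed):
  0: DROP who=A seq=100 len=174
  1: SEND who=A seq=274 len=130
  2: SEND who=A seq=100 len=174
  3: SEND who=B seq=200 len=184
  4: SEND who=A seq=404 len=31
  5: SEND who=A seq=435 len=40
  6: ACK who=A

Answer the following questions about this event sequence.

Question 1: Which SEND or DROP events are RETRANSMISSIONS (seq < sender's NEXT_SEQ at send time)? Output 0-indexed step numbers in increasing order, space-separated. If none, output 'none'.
Answer: 2

Derivation:
Step 0: DROP seq=100 -> fresh
Step 1: SEND seq=274 -> fresh
Step 2: SEND seq=100 -> retransmit
Step 3: SEND seq=200 -> fresh
Step 4: SEND seq=404 -> fresh
Step 5: SEND seq=435 -> fresh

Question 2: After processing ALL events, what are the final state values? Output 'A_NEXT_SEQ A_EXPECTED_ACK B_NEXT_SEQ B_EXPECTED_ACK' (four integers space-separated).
Answer: 475 384 384 475

Derivation:
After event 0: A_seq=274 A_ack=200 B_seq=200 B_ack=100
After event 1: A_seq=404 A_ack=200 B_seq=200 B_ack=100
After event 2: A_seq=404 A_ack=200 B_seq=200 B_ack=404
After event 3: A_seq=404 A_ack=384 B_seq=384 B_ack=404
After event 4: A_seq=435 A_ack=384 B_seq=384 B_ack=435
After event 5: A_seq=475 A_ack=384 B_seq=384 B_ack=475
After event 6: A_seq=475 A_ack=384 B_seq=384 B_ack=475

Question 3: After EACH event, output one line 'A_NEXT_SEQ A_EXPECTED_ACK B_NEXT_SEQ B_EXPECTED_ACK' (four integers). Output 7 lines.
274 200 200 100
404 200 200 100
404 200 200 404
404 384 384 404
435 384 384 435
475 384 384 475
475 384 384 475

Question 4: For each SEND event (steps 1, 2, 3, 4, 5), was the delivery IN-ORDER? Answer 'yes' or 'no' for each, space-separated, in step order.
Answer: no yes yes yes yes

Derivation:
Step 1: SEND seq=274 -> out-of-order
Step 2: SEND seq=100 -> in-order
Step 3: SEND seq=200 -> in-order
Step 4: SEND seq=404 -> in-order
Step 5: SEND seq=435 -> in-order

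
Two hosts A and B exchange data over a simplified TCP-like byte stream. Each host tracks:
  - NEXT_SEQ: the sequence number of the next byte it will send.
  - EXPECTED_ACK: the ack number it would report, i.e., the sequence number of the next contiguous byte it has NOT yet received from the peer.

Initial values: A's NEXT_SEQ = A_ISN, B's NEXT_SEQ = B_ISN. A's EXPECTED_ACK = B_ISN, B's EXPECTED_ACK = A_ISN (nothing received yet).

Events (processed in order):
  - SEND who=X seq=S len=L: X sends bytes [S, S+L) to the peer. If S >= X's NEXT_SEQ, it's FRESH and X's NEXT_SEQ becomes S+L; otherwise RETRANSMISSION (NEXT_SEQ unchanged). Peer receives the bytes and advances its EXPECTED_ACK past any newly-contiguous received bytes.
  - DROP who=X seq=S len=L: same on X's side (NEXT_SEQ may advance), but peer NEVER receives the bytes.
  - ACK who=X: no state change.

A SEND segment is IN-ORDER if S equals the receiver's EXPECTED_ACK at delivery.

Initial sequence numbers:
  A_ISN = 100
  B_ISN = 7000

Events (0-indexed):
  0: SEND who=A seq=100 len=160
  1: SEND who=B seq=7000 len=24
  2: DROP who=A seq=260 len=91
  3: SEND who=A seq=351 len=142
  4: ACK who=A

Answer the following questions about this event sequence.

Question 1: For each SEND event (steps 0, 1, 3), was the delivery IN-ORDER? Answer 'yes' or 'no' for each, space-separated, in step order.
Step 0: SEND seq=100 -> in-order
Step 1: SEND seq=7000 -> in-order
Step 3: SEND seq=351 -> out-of-order

Answer: yes yes no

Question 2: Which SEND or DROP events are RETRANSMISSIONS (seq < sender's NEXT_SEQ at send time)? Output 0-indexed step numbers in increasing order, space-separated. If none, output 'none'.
Answer: none

Derivation:
Step 0: SEND seq=100 -> fresh
Step 1: SEND seq=7000 -> fresh
Step 2: DROP seq=260 -> fresh
Step 3: SEND seq=351 -> fresh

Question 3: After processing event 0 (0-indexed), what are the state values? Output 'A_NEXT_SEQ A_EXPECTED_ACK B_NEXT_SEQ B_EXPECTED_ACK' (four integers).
After event 0: A_seq=260 A_ack=7000 B_seq=7000 B_ack=260

260 7000 7000 260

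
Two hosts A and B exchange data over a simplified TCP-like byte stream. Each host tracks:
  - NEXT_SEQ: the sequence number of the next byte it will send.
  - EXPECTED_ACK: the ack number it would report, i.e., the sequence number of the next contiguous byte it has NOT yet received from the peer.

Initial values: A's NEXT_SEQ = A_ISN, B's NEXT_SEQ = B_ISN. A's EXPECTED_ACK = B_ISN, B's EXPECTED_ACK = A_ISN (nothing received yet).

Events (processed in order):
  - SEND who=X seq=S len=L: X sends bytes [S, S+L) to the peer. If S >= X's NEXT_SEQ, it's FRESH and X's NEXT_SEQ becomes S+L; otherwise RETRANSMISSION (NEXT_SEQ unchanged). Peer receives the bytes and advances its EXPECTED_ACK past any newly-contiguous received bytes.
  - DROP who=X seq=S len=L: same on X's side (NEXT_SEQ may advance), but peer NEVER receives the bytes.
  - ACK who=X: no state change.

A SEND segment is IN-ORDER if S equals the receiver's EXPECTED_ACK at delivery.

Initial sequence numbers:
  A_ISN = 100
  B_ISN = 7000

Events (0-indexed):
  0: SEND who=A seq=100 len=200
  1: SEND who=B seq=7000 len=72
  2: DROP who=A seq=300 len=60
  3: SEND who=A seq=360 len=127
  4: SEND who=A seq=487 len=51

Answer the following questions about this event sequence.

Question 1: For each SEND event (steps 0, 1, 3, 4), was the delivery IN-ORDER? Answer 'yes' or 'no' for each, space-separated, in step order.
Answer: yes yes no no

Derivation:
Step 0: SEND seq=100 -> in-order
Step 1: SEND seq=7000 -> in-order
Step 3: SEND seq=360 -> out-of-order
Step 4: SEND seq=487 -> out-of-order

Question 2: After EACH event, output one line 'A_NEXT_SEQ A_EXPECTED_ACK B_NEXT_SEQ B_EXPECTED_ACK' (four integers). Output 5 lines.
300 7000 7000 300
300 7072 7072 300
360 7072 7072 300
487 7072 7072 300
538 7072 7072 300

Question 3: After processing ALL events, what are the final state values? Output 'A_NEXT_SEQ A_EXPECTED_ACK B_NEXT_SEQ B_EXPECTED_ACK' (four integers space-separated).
Answer: 538 7072 7072 300

Derivation:
After event 0: A_seq=300 A_ack=7000 B_seq=7000 B_ack=300
After event 1: A_seq=300 A_ack=7072 B_seq=7072 B_ack=300
After event 2: A_seq=360 A_ack=7072 B_seq=7072 B_ack=300
After event 3: A_seq=487 A_ack=7072 B_seq=7072 B_ack=300
After event 4: A_seq=538 A_ack=7072 B_seq=7072 B_ack=300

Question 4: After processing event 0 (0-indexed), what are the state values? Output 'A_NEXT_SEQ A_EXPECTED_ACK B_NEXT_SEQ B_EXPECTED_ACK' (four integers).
After event 0: A_seq=300 A_ack=7000 B_seq=7000 B_ack=300

300 7000 7000 300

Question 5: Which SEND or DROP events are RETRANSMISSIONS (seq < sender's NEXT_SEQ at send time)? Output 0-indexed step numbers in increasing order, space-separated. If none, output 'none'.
Answer: none

Derivation:
Step 0: SEND seq=100 -> fresh
Step 1: SEND seq=7000 -> fresh
Step 2: DROP seq=300 -> fresh
Step 3: SEND seq=360 -> fresh
Step 4: SEND seq=487 -> fresh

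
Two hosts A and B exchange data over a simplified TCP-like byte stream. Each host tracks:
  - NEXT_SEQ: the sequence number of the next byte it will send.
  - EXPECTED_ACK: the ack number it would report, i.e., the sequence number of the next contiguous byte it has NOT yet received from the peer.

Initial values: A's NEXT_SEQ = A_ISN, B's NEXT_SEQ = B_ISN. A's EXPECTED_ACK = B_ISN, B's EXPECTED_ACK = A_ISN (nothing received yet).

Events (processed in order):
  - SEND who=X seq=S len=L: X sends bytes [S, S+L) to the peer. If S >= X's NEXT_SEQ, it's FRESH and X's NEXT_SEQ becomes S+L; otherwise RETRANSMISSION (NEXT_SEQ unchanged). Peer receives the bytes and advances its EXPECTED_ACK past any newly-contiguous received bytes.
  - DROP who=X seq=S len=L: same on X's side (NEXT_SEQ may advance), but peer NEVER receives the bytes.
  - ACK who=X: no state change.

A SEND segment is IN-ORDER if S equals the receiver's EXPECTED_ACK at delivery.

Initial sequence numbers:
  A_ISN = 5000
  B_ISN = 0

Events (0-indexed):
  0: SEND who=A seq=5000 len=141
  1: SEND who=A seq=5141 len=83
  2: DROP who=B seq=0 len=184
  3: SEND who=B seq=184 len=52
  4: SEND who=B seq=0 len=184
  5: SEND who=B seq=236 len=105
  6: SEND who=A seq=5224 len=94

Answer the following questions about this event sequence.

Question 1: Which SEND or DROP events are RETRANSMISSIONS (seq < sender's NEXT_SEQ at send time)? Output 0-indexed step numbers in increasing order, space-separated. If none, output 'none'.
Step 0: SEND seq=5000 -> fresh
Step 1: SEND seq=5141 -> fresh
Step 2: DROP seq=0 -> fresh
Step 3: SEND seq=184 -> fresh
Step 4: SEND seq=0 -> retransmit
Step 5: SEND seq=236 -> fresh
Step 6: SEND seq=5224 -> fresh

Answer: 4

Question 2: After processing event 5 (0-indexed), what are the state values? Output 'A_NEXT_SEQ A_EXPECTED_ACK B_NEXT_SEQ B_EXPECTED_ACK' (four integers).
After event 0: A_seq=5141 A_ack=0 B_seq=0 B_ack=5141
After event 1: A_seq=5224 A_ack=0 B_seq=0 B_ack=5224
After event 2: A_seq=5224 A_ack=0 B_seq=184 B_ack=5224
After event 3: A_seq=5224 A_ack=0 B_seq=236 B_ack=5224
After event 4: A_seq=5224 A_ack=236 B_seq=236 B_ack=5224
After event 5: A_seq=5224 A_ack=341 B_seq=341 B_ack=5224

5224 341 341 5224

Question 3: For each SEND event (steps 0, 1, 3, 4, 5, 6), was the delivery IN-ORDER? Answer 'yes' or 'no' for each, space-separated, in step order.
Answer: yes yes no yes yes yes

Derivation:
Step 0: SEND seq=5000 -> in-order
Step 1: SEND seq=5141 -> in-order
Step 3: SEND seq=184 -> out-of-order
Step 4: SEND seq=0 -> in-order
Step 5: SEND seq=236 -> in-order
Step 6: SEND seq=5224 -> in-order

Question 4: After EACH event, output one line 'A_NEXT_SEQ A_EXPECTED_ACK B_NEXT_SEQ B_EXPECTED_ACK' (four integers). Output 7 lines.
5141 0 0 5141
5224 0 0 5224
5224 0 184 5224
5224 0 236 5224
5224 236 236 5224
5224 341 341 5224
5318 341 341 5318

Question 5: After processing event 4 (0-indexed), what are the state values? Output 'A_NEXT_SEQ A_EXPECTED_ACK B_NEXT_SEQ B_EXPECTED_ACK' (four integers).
After event 0: A_seq=5141 A_ack=0 B_seq=0 B_ack=5141
After event 1: A_seq=5224 A_ack=0 B_seq=0 B_ack=5224
After event 2: A_seq=5224 A_ack=0 B_seq=184 B_ack=5224
After event 3: A_seq=5224 A_ack=0 B_seq=236 B_ack=5224
After event 4: A_seq=5224 A_ack=236 B_seq=236 B_ack=5224

5224 236 236 5224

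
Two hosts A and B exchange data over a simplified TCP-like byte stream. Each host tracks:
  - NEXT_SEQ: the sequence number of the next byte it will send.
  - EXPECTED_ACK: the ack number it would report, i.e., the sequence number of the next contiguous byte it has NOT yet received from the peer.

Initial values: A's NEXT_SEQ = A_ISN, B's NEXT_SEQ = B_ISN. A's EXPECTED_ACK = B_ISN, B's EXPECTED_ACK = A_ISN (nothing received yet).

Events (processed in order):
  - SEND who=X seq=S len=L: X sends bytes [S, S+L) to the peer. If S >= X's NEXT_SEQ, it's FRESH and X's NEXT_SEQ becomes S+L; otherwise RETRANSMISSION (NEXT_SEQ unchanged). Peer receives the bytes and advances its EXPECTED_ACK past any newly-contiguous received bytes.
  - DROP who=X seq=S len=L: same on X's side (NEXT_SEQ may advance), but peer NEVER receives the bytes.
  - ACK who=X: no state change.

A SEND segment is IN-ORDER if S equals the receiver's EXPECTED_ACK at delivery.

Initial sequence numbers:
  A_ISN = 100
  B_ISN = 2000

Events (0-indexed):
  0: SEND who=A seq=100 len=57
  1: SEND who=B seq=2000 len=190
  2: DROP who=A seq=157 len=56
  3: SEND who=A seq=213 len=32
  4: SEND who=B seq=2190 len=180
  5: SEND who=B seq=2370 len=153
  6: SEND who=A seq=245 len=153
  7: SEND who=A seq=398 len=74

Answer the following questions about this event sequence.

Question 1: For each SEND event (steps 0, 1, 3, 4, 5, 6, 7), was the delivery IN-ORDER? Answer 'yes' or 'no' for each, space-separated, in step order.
Answer: yes yes no yes yes no no

Derivation:
Step 0: SEND seq=100 -> in-order
Step 1: SEND seq=2000 -> in-order
Step 3: SEND seq=213 -> out-of-order
Step 4: SEND seq=2190 -> in-order
Step 5: SEND seq=2370 -> in-order
Step 6: SEND seq=245 -> out-of-order
Step 7: SEND seq=398 -> out-of-order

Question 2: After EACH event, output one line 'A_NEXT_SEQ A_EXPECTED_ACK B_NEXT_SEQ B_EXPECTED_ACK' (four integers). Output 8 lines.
157 2000 2000 157
157 2190 2190 157
213 2190 2190 157
245 2190 2190 157
245 2370 2370 157
245 2523 2523 157
398 2523 2523 157
472 2523 2523 157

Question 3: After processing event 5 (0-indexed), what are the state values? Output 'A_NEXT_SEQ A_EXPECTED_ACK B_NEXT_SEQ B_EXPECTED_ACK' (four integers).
After event 0: A_seq=157 A_ack=2000 B_seq=2000 B_ack=157
After event 1: A_seq=157 A_ack=2190 B_seq=2190 B_ack=157
After event 2: A_seq=213 A_ack=2190 B_seq=2190 B_ack=157
After event 3: A_seq=245 A_ack=2190 B_seq=2190 B_ack=157
After event 4: A_seq=245 A_ack=2370 B_seq=2370 B_ack=157
After event 5: A_seq=245 A_ack=2523 B_seq=2523 B_ack=157

245 2523 2523 157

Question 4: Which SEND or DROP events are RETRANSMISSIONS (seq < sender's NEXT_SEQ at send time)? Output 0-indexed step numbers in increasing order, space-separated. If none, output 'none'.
Step 0: SEND seq=100 -> fresh
Step 1: SEND seq=2000 -> fresh
Step 2: DROP seq=157 -> fresh
Step 3: SEND seq=213 -> fresh
Step 4: SEND seq=2190 -> fresh
Step 5: SEND seq=2370 -> fresh
Step 6: SEND seq=245 -> fresh
Step 7: SEND seq=398 -> fresh

Answer: none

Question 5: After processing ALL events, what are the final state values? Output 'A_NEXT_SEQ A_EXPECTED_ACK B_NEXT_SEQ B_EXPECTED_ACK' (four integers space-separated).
Answer: 472 2523 2523 157

Derivation:
After event 0: A_seq=157 A_ack=2000 B_seq=2000 B_ack=157
After event 1: A_seq=157 A_ack=2190 B_seq=2190 B_ack=157
After event 2: A_seq=213 A_ack=2190 B_seq=2190 B_ack=157
After event 3: A_seq=245 A_ack=2190 B_seq=2190 B_ack=157
After event 4: A_seq=245 A_ack=2370 B_seq=2370 B_ack=157
After event 5: A_seq=245 A_ack=2523 B_seq=2523 B_ack=157
After event 6: A_seq=398 A_ack=2523 B_seq=2523 B_ack=157
After event 7: A_seq=472 A_ack=2523 B_seq=2523 B_ack=157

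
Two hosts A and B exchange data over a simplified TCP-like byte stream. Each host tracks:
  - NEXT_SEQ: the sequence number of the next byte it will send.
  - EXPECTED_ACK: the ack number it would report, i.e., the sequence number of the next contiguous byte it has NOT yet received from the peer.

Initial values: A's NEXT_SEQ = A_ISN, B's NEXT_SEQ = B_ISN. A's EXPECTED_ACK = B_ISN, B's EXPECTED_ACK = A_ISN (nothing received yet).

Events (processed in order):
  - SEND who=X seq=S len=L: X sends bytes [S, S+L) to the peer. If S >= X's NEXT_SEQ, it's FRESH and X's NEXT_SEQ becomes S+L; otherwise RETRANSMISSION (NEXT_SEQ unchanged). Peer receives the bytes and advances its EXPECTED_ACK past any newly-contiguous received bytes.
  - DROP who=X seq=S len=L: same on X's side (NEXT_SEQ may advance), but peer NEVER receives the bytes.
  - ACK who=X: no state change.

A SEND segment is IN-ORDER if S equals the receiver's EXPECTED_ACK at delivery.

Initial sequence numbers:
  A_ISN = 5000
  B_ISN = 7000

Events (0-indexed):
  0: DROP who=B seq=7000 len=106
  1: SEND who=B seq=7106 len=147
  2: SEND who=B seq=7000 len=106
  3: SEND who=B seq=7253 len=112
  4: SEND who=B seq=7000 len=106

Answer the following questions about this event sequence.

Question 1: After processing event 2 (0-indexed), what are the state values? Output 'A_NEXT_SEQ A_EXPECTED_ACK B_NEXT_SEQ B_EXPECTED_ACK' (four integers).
After event 0: A_seq=5000 A_ack=7000 B_seq=7106 B_ack=5000
After event 1: A_seq=5000 A_ack=7000 B_seq=7253 B_ack=5000
After event 2: A_seq=5000 A_ack=7253 B_seq=7253 B_ack=5000

5000 7253 7253 5000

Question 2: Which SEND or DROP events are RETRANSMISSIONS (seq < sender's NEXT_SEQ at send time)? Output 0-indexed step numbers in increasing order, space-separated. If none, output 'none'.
Step 0: DROP seq=7000 -> fresh
Step 1: SEND seq=7106 -> fresh
Step 2: SEND seq=7000 -> retransmit
Step 3: SEND seq=7253 -> fresh
Step 4: SEND seq=7000 -> retransmit

Answer: 2 4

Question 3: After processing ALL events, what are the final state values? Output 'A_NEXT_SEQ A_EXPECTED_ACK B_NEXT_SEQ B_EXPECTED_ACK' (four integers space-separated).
Answer: 5000 7365 7365 5000

Derivation:
After event 0: A_seq=5000 A_ack=7000 B_seq=7106 B_ack=5000
After event 1: A_seq=5000 A_ack=7000 B_seq=7253 B_ack=5000
After event 2: A_seq=5000 A_ack=7253 B_seq=7253 B_ack=5000
After event 3: A_seq=5000 A_ack=7365 B_seq=7365 B_ack=5000
After event 4: A_seq=5000 A_ack=7365 B_seq=7365 B_ack=5000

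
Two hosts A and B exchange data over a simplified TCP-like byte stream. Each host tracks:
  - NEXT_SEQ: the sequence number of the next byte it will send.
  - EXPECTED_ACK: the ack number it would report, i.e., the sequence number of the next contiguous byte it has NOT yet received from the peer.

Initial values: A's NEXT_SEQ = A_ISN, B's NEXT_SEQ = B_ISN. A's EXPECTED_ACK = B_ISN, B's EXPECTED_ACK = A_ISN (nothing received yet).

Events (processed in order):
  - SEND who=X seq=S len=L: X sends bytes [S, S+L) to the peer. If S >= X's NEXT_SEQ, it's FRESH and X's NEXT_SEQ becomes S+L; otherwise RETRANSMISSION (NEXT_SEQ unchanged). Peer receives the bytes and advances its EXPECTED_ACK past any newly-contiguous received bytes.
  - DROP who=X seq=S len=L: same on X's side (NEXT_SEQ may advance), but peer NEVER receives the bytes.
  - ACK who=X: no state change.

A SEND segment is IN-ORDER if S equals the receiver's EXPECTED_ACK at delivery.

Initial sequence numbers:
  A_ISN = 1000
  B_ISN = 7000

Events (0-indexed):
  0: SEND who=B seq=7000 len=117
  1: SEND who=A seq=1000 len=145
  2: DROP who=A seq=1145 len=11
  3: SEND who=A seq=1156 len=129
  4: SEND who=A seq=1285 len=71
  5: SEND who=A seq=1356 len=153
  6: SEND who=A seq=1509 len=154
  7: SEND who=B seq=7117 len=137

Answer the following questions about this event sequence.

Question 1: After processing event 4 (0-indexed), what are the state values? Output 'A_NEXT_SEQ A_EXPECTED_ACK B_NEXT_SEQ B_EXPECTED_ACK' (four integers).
After event 0: A_seq=1000 A_ack=7117 B_seq=7117 B_ack=1000
After event 1: A_seq=1145 A_ack=7117 B_seq=7117 B_ack=1145
After event 2: A_seq=1156 A_ack=7117 B_seq=7117 B_ack=1145
After event 3: A_seq=1285 A_ack=7117 B_seq=7117 B_ack=1145
After event 4: A_seq=1356 A_ack=7117 B_seq=7117 B_ack=1145

1356 7117 7117 1145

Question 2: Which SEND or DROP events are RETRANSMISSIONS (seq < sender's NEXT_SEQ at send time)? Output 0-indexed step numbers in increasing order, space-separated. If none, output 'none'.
Step 0: SEND seq=7000 -> fresh
Step 1: SEND seq=1000 -> fresh
Step 2: DROP seq=1145 -> fresh
Step 3: SEND seq=1156 -> fresh
Step 4: SEND seq=1285 -> fresh
Step 5: SEND seq=1356 -> fresh
Step 6: SEND seq=1509 -> fresh
Step 7: SEND seq=7117 -> fresh

Answer: none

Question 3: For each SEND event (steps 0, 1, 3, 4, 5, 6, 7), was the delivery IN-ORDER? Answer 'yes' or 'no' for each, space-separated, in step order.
Answer: yes yes no no no no yes

Derivation:
Step 0: SEND seq=7000 -> in-order
Step 1: SEND seq=1000 -> in-order
Step 3: SEND seq=1156 -> out-of-order
Step 4: SEND seq=1285 -> out-of-order
Step 5: SEND seq=1356 -> out-of-order
Step 6: SEND seq=1509 -> out-of-order
Step 7: SEND seq=7117 -> in-order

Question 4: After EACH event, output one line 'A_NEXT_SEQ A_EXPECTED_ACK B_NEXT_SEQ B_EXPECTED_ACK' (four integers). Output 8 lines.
1000 7117 7117 1000
1145 7117 7117 1145
1156 7117 7117 1145
1285 7117 7117 1145
1356 7117 7117 1145
1509 7117 7117 1145
1663 7117 7117 1145
1663 7254 7254 1145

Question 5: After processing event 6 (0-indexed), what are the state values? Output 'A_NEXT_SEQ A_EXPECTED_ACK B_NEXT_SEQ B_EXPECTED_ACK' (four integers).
After event 0: A_seq=1000 A_ack=7117 B_seq=7117 B_ack=1000
After event 1: A_seq=1145 A_ack=7117 B_seq=7117 B_ack=1145
After event 2: A_seq=1156 A_ack=7117 B_seq=7117 B_ack=1145
After event 3: A_seq=1285 A_ack=7117 B_seq=7117 B_ack=1145
After event 4: A_seq=1356 A_ack=7117 B_seq=7117 B_ack=1145
After event 5: A_seq=1509 A_ack=7117 B_seq=7117 B_ack=1145
After event 6: A_seq=1663 A_ack=7117 B_seq=7117 B_ack=1145

1663 7117 7117 1145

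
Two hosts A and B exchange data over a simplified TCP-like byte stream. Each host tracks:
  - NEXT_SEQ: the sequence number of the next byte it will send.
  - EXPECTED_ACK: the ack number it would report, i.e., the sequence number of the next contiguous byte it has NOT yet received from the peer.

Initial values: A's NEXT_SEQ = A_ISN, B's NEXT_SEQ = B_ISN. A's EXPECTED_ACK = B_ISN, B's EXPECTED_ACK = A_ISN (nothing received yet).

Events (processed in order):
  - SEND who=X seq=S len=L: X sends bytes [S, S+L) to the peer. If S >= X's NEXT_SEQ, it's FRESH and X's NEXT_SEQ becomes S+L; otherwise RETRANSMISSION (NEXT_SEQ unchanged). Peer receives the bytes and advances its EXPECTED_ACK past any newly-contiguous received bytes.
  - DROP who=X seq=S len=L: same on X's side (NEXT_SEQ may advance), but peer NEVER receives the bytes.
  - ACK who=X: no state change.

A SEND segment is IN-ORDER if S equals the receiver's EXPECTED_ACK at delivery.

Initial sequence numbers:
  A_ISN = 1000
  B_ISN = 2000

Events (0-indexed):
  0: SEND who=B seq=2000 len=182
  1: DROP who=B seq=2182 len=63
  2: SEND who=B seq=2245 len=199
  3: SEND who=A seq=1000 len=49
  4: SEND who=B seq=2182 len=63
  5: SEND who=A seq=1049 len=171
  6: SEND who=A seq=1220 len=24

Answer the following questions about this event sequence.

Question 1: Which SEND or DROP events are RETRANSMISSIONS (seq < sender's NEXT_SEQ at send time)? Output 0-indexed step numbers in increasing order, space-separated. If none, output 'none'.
Answer: 4

Derivation:
Step 0: SEND seq=2000 -> fresh
Step 1: DROP seq=2182 -> fresh
Step 2: SEND seq=2245 -> fresh
Step 3: SEND seq=1000 -> fresh
Step 4: SEND seq=2182 -> retransmit
Step 5: SEND seq=1049 -> fresh
Step 6: SEND seq=1220 -> fresh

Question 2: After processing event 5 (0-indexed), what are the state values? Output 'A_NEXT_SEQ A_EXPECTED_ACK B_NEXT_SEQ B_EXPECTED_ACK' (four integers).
After event 0: A_seq=1000 A_ack=2182 B_seq=2182 B_ack=1000
After event 1: A_seq=1000 A_ack=2182 B_seq=2245 B_ack=1000
After event 2: A_seq=1000 A_ack=2182 B_seq=2444 B_ack=1000
After event 3: A_seq=1049 A_ack=2182 B_seq=2444 B_ack=1049
After event 4: A_seq=1049 A_ack=2444 B_seq=2444 B_ack=1049
After event 5: A_seq=1220 A_ack=2444 B_seq=2444 B_ack=1220

1220 2444 2444 1220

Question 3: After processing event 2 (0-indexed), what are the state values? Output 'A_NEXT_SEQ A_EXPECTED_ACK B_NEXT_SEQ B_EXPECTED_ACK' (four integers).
After event 0: A_seq=1000 A_ack=2182 B_seq=2182 B_ack=1000
After event 1: A_seq=1000 A_ack=2182 B_seq=2245 B_ack=1000
After event 2: A_seq=1000 A_ack=2182 B_seq=2444 B_ack=1000

1000 2182 2444 1000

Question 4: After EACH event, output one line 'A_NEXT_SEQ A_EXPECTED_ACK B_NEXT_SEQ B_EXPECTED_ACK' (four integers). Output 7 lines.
1000 2182 2182 1000
1000 2182 2245 1000
1000 2182 2444 1000
1049 2182 2444 1049
1049 2444 2444 1049
1220 2444 2444 1220
1244 2444 2444 1244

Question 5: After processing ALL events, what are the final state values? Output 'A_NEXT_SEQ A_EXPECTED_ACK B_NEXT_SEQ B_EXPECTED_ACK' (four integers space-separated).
After event 0: A_seq=1000 A_ack=2182 B_seq=2182 B_ack=1000
After event 1: A_seq=1000 A_ack=2182 B_seq=2245 B_ack=1000
After event 2: A_seq=1000 A_ack=2182 B_seq=2444 B_ack=1000
After event 3: A_seq=1049 A_ack=2182 B_seq=2444 B_ack=1049
After event 4: A_seq=1049 A_ack=2444 B_seq=2444 B_ack=1049
After event 5: A_seq=1220 A_ack=2444 B_seq=2444 B_ack=1220
After event 6: A_seq=1244 A_ack=2444 B_seq=2444 B_ack=1244

Answer: 1244 2444 2444 1244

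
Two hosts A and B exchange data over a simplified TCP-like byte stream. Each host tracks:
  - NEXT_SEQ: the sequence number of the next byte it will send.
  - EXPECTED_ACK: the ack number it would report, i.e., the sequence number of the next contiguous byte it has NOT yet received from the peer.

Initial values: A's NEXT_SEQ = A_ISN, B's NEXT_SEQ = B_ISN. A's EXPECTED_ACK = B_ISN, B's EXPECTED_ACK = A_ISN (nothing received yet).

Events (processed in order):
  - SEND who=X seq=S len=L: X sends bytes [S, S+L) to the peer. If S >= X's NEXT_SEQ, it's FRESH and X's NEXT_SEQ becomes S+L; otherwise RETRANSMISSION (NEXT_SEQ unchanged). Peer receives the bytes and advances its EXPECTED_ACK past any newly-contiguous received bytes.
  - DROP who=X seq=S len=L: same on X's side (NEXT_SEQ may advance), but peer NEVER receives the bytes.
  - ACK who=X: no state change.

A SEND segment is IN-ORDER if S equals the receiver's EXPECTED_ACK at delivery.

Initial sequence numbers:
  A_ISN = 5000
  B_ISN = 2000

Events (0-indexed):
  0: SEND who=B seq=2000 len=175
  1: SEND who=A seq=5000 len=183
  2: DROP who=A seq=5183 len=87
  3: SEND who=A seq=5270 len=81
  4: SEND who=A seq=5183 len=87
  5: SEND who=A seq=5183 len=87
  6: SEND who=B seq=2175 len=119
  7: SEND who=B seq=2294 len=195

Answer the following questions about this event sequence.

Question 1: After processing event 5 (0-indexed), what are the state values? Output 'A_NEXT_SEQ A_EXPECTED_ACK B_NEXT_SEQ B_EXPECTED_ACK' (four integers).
After event 0: A_seq=5000 A_ack=2175 B_seq=2175 B_ack=5000
After event 1: A_seq=5183 A_ack=2175 B_seq=2175 B_ack=5183
After event 2: A_seq=5270 A_ack=2175 B_seq=2175 B_ack=5183
After event 3: A_seq=5351 A_ack=2175 B_seq=2175 B_ack=5183
After event 4: A_seq=5351 A_ack=2175 B_seq=2175 B_ack=5351
After event 5: A_seq=5351 A_ack=2175 B_seq=2175 B_ack=5351

5351 2175 2175 5351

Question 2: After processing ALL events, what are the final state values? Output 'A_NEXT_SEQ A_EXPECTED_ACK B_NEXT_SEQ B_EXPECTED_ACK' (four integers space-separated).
Answer: 5351 2489 2489 5351

Derivation:
After event 0: A_seq=5000 A_ack=2175 B_seq=2175 B_ack=5000
After event 1: A_seq=5183 A_ack=2175 B_seq=2175 B_ack=5183
After event 2: A_seq=5270 A_ack=2175 B_seq=2175 B_ack=5183
After event 3: A_seq=5351 A_ack=2175 B_seq=2175 B_ack=5183
After event 4: A_seq=5351 A_ack=2175 B_seq=2175 B_ack=5351
After event 5: A_seq=5351 A_ack=2175 B_seq=2175 B_ack=5351
After event 6: A_seq=5351 A_ack=2294 B_seq=2294 B_ack=5351
After event 7: A_seq=5351 A_ack=2489 B_seq=2489 B_ack=5351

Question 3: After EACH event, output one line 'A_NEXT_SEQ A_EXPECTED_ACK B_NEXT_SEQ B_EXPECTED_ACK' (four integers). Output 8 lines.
5000 2175 2175 5000
5183 2175 2175 5183
5270 2175 2175 5183
5351 2175 2175 5183
5351 2175 2175 5351
5351 2175 2175 5351
5351 2294 2294 5351
5351 2489 2489 5351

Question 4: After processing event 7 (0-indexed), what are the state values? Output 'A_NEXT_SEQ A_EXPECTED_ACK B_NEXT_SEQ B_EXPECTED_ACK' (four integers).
After event 0: A_seq=5000 A_ack=2175 B_seq=2175 B_ack=5000
After event 1: A_seq=5183 A_ack=2175 B_seq=2175 B_ack=5183
After event 2: A_seq=5270 A_ack=2175 B_seq=2175 B_ack=5183
After event 3: A_seq=5351 A_ack=2175 B_seq=2175 B_ack=5183
After event 4: A_seq=5351 A_ack=2175 B_seq=2175 B_ack=5351
After event 5: A_seq=5351 A_ack=2175 B_seq=2175 B_ack=5351
After event 6: A_seq=5351 A_ack=2294 B_seq=2294 B_ack=5351
After event 7: A_seq=5351 A_ack=2489 B_seq=2489 B_ack=5351

5351 2489 2489 5351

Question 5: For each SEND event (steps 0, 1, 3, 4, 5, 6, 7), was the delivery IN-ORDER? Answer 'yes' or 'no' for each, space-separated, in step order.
Step 0: SEND seq=2000 -> in-order
Step 1: SEND seq=5000 -> in-order
Step 3: SEND seq=5270 -> out-of-order
Step 4: SEND seq=5183 -> in-order
Step 5: SEND seq=5183 -> out-of-order
Step 6: SEND seq=2175 -> in-order
Step 7: SEND seq=2294 -> in-order

Answer: yes yes no yes no yes yes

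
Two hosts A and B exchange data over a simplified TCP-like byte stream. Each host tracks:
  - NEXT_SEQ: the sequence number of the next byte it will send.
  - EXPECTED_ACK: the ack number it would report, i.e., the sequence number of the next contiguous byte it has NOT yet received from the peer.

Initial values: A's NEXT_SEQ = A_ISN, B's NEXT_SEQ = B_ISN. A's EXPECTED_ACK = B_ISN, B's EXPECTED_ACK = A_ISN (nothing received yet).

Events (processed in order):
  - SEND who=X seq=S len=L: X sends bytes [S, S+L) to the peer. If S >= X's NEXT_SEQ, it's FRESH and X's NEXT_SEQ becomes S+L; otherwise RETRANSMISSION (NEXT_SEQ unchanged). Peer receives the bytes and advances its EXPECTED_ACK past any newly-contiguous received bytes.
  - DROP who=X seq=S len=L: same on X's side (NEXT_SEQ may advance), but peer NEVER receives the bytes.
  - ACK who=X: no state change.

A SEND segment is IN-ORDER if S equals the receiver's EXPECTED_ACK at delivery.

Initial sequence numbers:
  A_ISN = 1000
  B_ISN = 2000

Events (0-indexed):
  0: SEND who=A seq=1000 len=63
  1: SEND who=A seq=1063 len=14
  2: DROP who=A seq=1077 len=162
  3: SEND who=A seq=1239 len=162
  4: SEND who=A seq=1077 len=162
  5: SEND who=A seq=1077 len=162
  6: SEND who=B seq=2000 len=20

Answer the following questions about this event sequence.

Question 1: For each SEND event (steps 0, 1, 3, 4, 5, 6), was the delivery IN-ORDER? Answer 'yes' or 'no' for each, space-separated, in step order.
Answer: yes yes no yes no yes

Derivation:
Step 0: SEND seq=1000 -> in-order
Step 1: SEND seq=1063 -> in-order
Step 3: SEND seq=1239 -> out-of-order
Step 4: SEND seq=1077 -> in-order
Step 5: SEND seq=1077 -> out-of-order
Step 6: SEND seq=2000 -> in-order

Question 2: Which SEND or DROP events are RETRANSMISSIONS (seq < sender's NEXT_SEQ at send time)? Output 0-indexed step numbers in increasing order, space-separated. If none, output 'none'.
Answer: 4 5

Derivation:
Step 0: SEND seq=1000 -> fresh
Step 1: SEND seq=1063 -> fresh
Step 2: DROP seq=1077 -> fresh
Step 3: SEND seq=1239 -> fresh
Step 4: SEND seq=1077 -> retransmit
Step 5: SEND seq=1077 -> retransmit
Step 6: SEND seq=2000 -> fresh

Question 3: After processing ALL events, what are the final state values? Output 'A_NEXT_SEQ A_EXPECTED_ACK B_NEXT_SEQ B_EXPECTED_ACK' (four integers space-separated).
Answer: 1401 2020 2020 1401

Derivation:
After event 0: A_seq=1063 A_ack=2000 B_seq=2000 B_ack=1063
After event 1: A_seq=1077 A_ack=2000 B_seq=2000 B_ack=1077
After event 2: A_seq=1239 A_ack=2000 B_seq=2000 B_ack=1077
After event 3: A_seq=1401 A_ack=2000 B_seq=2000 B_ack=1077
After event 4: A_seq=1401 A_ack=2000 B_seq=2000 B_ack=1401
After event 5: A_seq=1401 A_ack=2000 B_seq=2000 B_ack=1401
After event 6: A_seq=1401 A_ack=2020 B_seq=2020 B_ack=1401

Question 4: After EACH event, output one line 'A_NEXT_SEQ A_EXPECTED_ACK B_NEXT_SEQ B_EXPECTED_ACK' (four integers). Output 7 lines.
1063 2000 2000 1063
1077 2000 2000 1077
1239 2000 2000 1077
1401 2000 2000 1077
1401 2000 2000 1401
1401 2000 2000 1401
1401 2020 2020 1401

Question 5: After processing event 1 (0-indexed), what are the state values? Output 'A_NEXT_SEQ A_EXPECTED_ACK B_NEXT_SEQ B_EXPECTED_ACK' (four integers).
After event 0: A_seq=1063 A_ack=2000 B_seq=2000 B_ack=1063
After event 1: A_seq=1077 A_ack=2000 B_seq=2000 B_ack=1077

1077 2000 2000 1077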